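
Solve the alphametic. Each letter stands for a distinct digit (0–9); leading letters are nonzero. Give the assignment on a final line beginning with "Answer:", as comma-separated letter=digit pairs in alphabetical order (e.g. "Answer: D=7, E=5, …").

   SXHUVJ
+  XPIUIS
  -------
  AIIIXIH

Step 1. [col 1: J + S ≡ H (mod 10)] no forcing yet in column 1 (carry-in 0); J=6 is free and consistent — try it ⇒ J=6.
Step 2. [col 1: J + S ≡ H (mod 10)] S=4 is one option consistent with column 1 (J + S ≡ H (mod 10), carry-in 0) — take it ⇒ S=4.
Step 3. [col 1: J + S ≡ H (mod 10)] from column 1 (J=6, S=4, carry-in 0, digits 4,6 already taken and all letters distinct): H must equal 0 ⇒ H=0.
Step 4. [col 2: V + I ≡ I (mod 10)] column 2 reads V+I+carry(1)=I with nothing yet; with digits 0,4,6 already taken and all letters distinct, the only value for V is 9 ⇒ V=9.
Step 5. [col 2: V + I ≡ I (mod 10)] I=2 is one option consistent with column 2 (V + I ≡ I (mod 10), carry-in 1) — take it, so I=2.
Step 6. [col 3: U + U ≡ X (mod 10)] no forcing yet in column 3 (carry-in 1); U=3 is free and consistent — try it, so U=3.
Step 7. [A] A is the leading digit of a 7-digit sum of two 6-digit numbers; the final carry is exactly 1 ⇒ A=1.
Step 8. [col 3: U + U ≡ X (mod 10)] column 3 reads U+U+carry(1)=X with U=3; with digits 0,1,2,3,4,6,9 already taken and all letters distinct, the only value for X is 7, so X=7.
Step 9. [col 5: X + P ≡ I (mod 10)] column 5 reads X+P+carry(0)=I with X=7, I=2; with digits 0,1,2,3,4,6,7,9 already taken and all letters distinct, the only value for P is 5 ⇒ P=5.

Answer: A=1, H=0, I=2, J=6, P=5, S=4, U=3, V=9, X=7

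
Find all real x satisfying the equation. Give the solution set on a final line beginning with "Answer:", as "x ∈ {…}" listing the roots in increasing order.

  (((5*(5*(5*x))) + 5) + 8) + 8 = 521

Step 1. [(((5*(5*(5*x))) + 5) + 8) + 8 = 521] subtract 8: x sits inside (… + 8) ⇒ sub: ((5*(5*(5*x))) + 5) + 8 = 513.
Step 2. [((5*(5*(5*x))) + 5) + 8 = 513] subtract 8: x sits inside (… + 8), so sub: (5*(5*(5*x))) + 5 = 505.
Step 3. [(5*(5*(5*x))) + 5 = 505] the outer +5 inverts by subtracting 5. So sub: 5*(5*(5*x)) = 500.
Step 4. [5*(5*(5*x)) = 500] leading coefficient 5: divide by 5 ⇒ div: 5*(5*x) = 100.
Step 5. [5*(5*x) = 100] leading coefficient 5: divide by 5 ⇒ div: 5*x = 20.
Step 6. [5*x = 20] LHS = 5·(…); ÷5 both sides, so div: x = 4.

Answer: x ∈ {4}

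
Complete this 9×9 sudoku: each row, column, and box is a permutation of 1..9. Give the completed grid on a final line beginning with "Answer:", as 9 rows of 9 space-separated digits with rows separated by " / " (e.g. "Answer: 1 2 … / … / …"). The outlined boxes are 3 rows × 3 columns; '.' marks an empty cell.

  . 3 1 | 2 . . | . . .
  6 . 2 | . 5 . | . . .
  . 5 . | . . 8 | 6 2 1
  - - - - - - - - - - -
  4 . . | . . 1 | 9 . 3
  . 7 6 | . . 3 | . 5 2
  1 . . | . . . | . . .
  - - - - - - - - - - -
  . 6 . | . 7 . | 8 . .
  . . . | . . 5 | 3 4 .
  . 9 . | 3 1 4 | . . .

Step 1. [r7c4∈{9}] r7c4's peers cover all but 9, so r7c4=9.
Step 2. [r2c2∈{4,8}] 4 has one home in col 2: r2c2, so r2c2=4.
Step 3. [r2c7∈{7}] r2c7's peers cover all but 7. So r2c7=7.
Step 4. [r1c1∈{7,8,9}] across box 1, 8 lands solely at r1c1 ⇒ r1c1=8.
Step 5. [r9c3∈{5,7,8}] r9c3 is the only open cell in row 9 admitting 8, so r9c3=8.
Step 6. [r2c6∈{9}] nothing but 9 survives at r2c6, so r2c6=9.
Step 7. [r7c9∈{5}] r7c9's peers cover all but 5. So r7c9=5.
Step 8. [r6c7∈{4}] r6c7's peers cover all but 4, so r6c7=4.
Step 9. [r8c3∈{7}] only 7 remains possible at r8c3, so r8c3=7.
Step 10. [r8c1∈{2}] r8c1 has the single candidate 2 ⇒ r8c1=2.
Step 11. [r5c1∈{9}] r5c1 has the single candidate 9 ⇒ r5c1=9.
Step 12. [r1c6∈{6,7}] in row 1, 7 fits only at r1c6. So r1c6=7.
Step 13. [r6c6∈{2,6}] r6c6 is the only open cell in col 6 admitting 6, so r6c6=6.
Step 14. [r3c4∈{4}] nothing but 4 survives at r3c4 ⇒ r3c4=4.
Step 15. [r5c4∈{8}] r5c4 is down to just 8. So r5c4=8.
Step 16. [r4c8∈{6,7,8}] in row 4, 6 fits only at r4c8. So r4c8=6.
Step 17. [r2c9∈{8}] only 8 remains possible at r2c9 ⇒ r2c9=8.
Step 18. [r6c9∈{7}] r6c9's peers cover all but 7, so r6c9=7.
Step 19. [r6c3∈{3,5}] 3 has one home in row 6: r6c3 ⇒ r6c3=3.
Step 20. [r4c5∈{2}] only 2 remains possible at r4c5. So r4c5=2.
Step 21. [r8c9∈{6,9}] row 8 places 9 nowhere but r8c9, so r8c9=9.
Step 22. [r6c8∈{8}] r6c8's peers cover all but 8. So r6c8=8.
Step 23. [r8c5∈{6,8}] in row 8, 8 fits only at r8c5. So r8c5=8.
Step 24. [r4c3∈{5}] r4c3's peers cover all but 5. So r4c3=5.
Step 25. [r5c5∈{4}] only 4 remains possible at r5c5 ⇒ r5c5=4.
Step 26. [r4c4∈{7}] r4c4 is down to just 7. So r4c4=7.
Step 27. [r6c5∈{9}] r6c5 is down to just 9 ⇒ r6c5=9.
Step 28. [r9c9∈{6}] nothing but 6 survives at r9c9, so r9c9=6.
Step 29. [r6c4∈{5}] r6c4's peers cover all but 5. So r6c4=5.
Step 30. [r1c5∈{6}] nothing but 6 survives at r1c5. So r1c5=6.
Step 31. [r6c2∈{2}] r6c2 has the single candidate 2. So r6c2=2.
Step 32. [r7c1∈{3}] only 3 remains possible at r7c1. So r7c1=3.
Step 33. [r7c6∈{2}] r7c6 is down to just 2, so r7c6=2.
Step 34. [r3c1∈{7}] r3c1 has the single candidate 7, so r3c1=7.
Step 35. [r7c3∈{4}] r7c3 has the single candidate 4. So r7c3=4.
Step 36. [r4c2∈{8}] r4c2 is down to just 8 ⇒ r4c2=8.
Step 37. [r9c8∈{7}] only 7 remains possible at r9c8, so r9c8=7.
Step 38. [r3c3∈{9}] r3c3's peers cover all but 9, so r3c3=9.
Step 39. [r3c5∈{3}] r3c5 has the single candidate 3. So r3c5=3.
Step 40. [r8c2∈{1}] r8c2 is down to just 1. So r8c2=1.
Step 41. [r1c7∈{5}] r1c7 has the single candidate 5. So r1c7=5.
Step 42. [r2c8∈{3}] nothing but 3 survives at r2c8. So r2c8=3.
Step 43. [r7c8∈{1}] r7c8 is down to just 1. So r7c8=1.
Step 44. [r9c1∈{5}] nothing but 5 survives at r9c1, so r9c1=5.
Step 45. [r5c7∈{1}] only 1 remains possible at r5c7. So r5c7=1.
Step 46. [r9c7∈{2}] r9c7's peers cover all but 2, so r9c7=2.
Step 47. [r8c4∈{6}] r8c4 is down to just 6, so r8c4=6.
Step 48. [r1c9∈{4}] r1c9 has the single candidate 4 ⇒ r1c9=4.
Step 49. [r2c4∈{1}] r2c4's peers cover all but 1. So r2c4=1.
Step 50. [r1c8∈{9}] nothing but 9 survives at r1c8, so r1c8=9.

Answer: 8 3 1 2 6 7 5 9 4 / 6 4 2 1 5 9 7 3 8 / 7 5 9 4 3 8 6 2 1 / 4 8 5 7 2 1 9 6 3 / 9 7 6 8 4 3 1 5 2 / 1 2 3 5 9 6 4 8 7 / 3 6 4 9 7 2 8 1 5 / 2 1 7 6 8 5 3 4 9 / 5 9 8 3 1 4 2 7 6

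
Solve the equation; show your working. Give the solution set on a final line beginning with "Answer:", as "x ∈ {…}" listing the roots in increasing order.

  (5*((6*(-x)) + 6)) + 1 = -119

Step 1. [(5*((6*(-x)) + 6)) + 1 = -119] the outer +1 inverts by subtracting 1, so sub: 5*((6*(-x)) + 6) = -120.
Step 2. [5*((6*(-x)) + 6) = -120] LHS = 5·(…); ÷5 both sides ⇒ div: (6*(-x)) + 6 = -24.
Step 3. [(6*(-x)) + 6 = -24] 6 divides every term; factor it out. So factor: (-x) + 1 = -4.
Step 4. [(-x) + 1 = -4] the outer +1 inverts by subtracting 1. So sub: -x = -5.
Step 5. [-x = -5] LHS negated; negate both sides, so neg: x = 5.

Answer: x ∈ {5}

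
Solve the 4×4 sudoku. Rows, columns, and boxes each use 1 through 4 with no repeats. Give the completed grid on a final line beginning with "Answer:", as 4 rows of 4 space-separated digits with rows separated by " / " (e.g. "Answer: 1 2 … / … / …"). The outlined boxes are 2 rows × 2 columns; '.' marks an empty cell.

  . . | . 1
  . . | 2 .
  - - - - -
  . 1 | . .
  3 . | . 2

Step 1. [r4c2∈{4}] r4c2 is down to just 4. So r4c2=4.
Step 2. [r2c2∈{3}] r2c2 has the single candidate 3. So r2c2=3.
Step 3. [r2c4∈{4}] r2c4's peers cover all but 4. So r2c4=4.
Step 4. [r3c4∈{3}] r3c4 has the single candidate 3 ⇒ r3c4=3.
Step 5. [r1c2∈{2}] r1c2 has the single candidate 2, so r1c2=2.
Step 6. [r1c1∈{4}] r1c1 is down to just 4 ⇒ r1c1=4.
Step 7. [r3c1∈{2}] r3c1 has the single candidate 2, so r3c1=2.
Step 8. [r1c3∈{3}] r1c3 has the single candidate 3. So r1c3=3.
Step 9. [r4c3∈{1}] r4c3's peers cover all but 1. So r4c3=1.
Step 10. [r3c3∈{4}] r3c3 has the single candidate 4 ⇒ r3c3=4.
Step 11. [r2c1∈{1}] r2c1 has the single candidate 1, so r2c1=1.

Answer: 4 2 3 1 / 1 3 2 4 / 2 1 4 3 / 3 4 1 2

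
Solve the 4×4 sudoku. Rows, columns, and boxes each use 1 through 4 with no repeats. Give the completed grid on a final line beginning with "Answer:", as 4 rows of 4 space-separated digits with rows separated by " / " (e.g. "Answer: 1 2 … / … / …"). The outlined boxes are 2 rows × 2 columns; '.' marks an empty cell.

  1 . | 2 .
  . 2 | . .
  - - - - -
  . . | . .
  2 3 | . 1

Step 1. [r3c1∈{4}] nothing but 4 survives at r3c1. So r3c1=4.
Step 2. [r1c4∈{3,4}] in row 1, 3 fits only at r1c4 ⇒ r1c4=3.
Step 3. [r4c3∈{4}] r4c3's peers cover all but 4. So r4c3=4.
Step 4. [r1c2∈{4}] r1c2's peers cover all but 4. So r1c2=4.
Step 5. [r2c1∈{3}] r2c1's peers cover all but 3. So r2c1=3.
Step 6. [r3c4∈{2}] r3c4 has the single candidate 2, so r3c4=2.
Step 7. [r2c4∈{4}] r2c4's peers cover all but 4. So r2c4=4.
Step 8. [r3c2∈{1}] r3c2's peers cover all but 1. So r3c2=1.
Step 9. [r2c3∈{1}] nothing but 1 survives at r2c3. So r2c3=1.
Step 10. [r3c3∈{3}] r3c3 has the single candidate 3 ⇒ r3c3=3.

Answer: 1 4 2 3 / 3 2 1 4 / 4 1 3 2 / 2 3 4 1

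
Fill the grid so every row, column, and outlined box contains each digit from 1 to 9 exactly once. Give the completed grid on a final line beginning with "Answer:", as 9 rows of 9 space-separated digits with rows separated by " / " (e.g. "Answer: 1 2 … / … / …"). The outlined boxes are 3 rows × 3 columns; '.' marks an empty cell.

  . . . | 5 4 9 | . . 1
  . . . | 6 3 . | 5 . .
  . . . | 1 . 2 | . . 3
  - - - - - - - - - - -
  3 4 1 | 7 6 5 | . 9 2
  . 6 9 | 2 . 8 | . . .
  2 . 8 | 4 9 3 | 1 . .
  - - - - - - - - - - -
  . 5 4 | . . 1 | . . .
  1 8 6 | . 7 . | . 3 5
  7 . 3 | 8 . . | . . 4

Step 1. [r7c1∈{9}] nothing but 9 survives at r7c1 ⇒ r7c1=9.
Step 2. [r8c7∈{2,9}] across row 8, 2 lands solely at r8c7 ⇒ r8c7=2.
Step 3. [r5c9∈{7}] r5c9 is down to just 7, so r5c9=7.
Step 4. [r2c2∈{1,2,7,9}] across row 2, 1 lands solely at r2c2 ⇒ r2c2=1.
Step 5. [r3c5∈{8}] r3c5 has the single candidate 8. So r3c5=8.
Step 6. [r6c8∈{5,6}] 5 has one home in row 6: r6c8, so r6c8=5.
Step 7. [r5c8∈{4}] r5c8's peers cover all but 4 ⇒ r5c8=4.
Step 8. [r3c7∈{4,6,7,9}] r3c7 is the only open cell in col 7 admitting 4 ⇒ r3c7=4.
Step 9. [r9c2∈{2}] r9c2 has the single candidate 2, so r9c2=2.
Step 10. [r6c2∈{7}] nothing but 7 survives at r6c2. So r6c2=7.
Step 11. [r2c6∈{7}] only 7 remains possible at r2c6 ⇒ r2c6=7.
Step 12. [r3c3∈{5,7}] 5 has one home in col 3: r3c3. So r3c3=5.
Step 13. [r3c8∈{6,7}] in row 3, 7 fits only at r3c8 ⇒ r3c8=7.
Step 14. [r9c6∈{6}] r9c6's peers cover all but 6, so r9c6=6.
Step 15. [r4c7∈{8}] only 8 remains possible at r4c7. So r4c7=8.
Step 16. [r1c7∈{6}] r1c7's peers cover all but 6, so r1c7=6.
Step 17. [r2c3∈{2}] r2c3's peers cover all but 2. So r2c3=2.
Step 18. [r2c8∈{8}] only 8 remains possible at r2c8. So r2c8=8.
Step 19. [r6c9∈{6}] r6c9's peers cover all but 6 ⇒ r6c9=6.
Step 20. [r8c6∈{4}] r8c6's peers cover all but 4 ⇒ r8c6=4.
Step 21. [r1c8∈{2}] r1c8 is down to just 2 ⇒ r1c8=2.
Step 22. [r2c9∈{9}] nothing but 9 survives at r2c9. So r2c9=9.
Step 23. [r7c7∈{7}] only 7 remains possible at r7c7. So r7c7=7.
Step 24. [r5c5∈{1}] only 1 remains possible at r5c5 ⇒ r5c5=1.
Step 25. [r5c7∈{3}] only 3 remains possible at r5c7, so r5c7=3.
Step 26. [r9c8∈{1}] only 1 remains possible at r9c8. So r9c8=1.
Step 27. [r1c1∈{8}] r1c1 has the single candidate 8 ⇒ r1c1=8.
Step 28. [r2c1∈{4}] nothing but 4 survives at r2c1, so r2c1=4.
Step 29. [r1c3∈{7}] r1c3 has the single candidate 7 ⇒ r1c3=7.
Step 30. [r7c8∈{6}] r7c8 is down to just 6 ⇒ r7c8=6.
Step 31. [r7c4∈{3}] r7c4 is down to just 3 ⇒ r7c4=3.
Step 32. [r3c2∈{9}] only 9 remains possible at r3c2 ⇒ r3c2=9.
Step 33. [r5c1∈{5}] nothing but 5 survives at r5c1, so r5c1=5.
Step 34. [r7c9∈{8}] r7c9 is down to just 8 ⇒ r7c9=8.
Step 35. [r9c7∈{9}] only 9 remains possible at r9c7, so r9c7=9.
Step 36. [r8c4∈{9}] nothing but 9 survives at r8c4 ⇒ r8c4=9.
Step 37. [r7c5∈{2}] r7c5 has the single candidate 2. So r7c5=2.
Step 38. [r3c1∈{6}] only 6 remains possible at r3c1 ⇒ r3c1=6.
Step 39. [r9c5∈{5}] r9c5's peers cover all but 5, so r9c5=5.
Step 40. [r1c2∈{3}] r1c2 is down to just 3, so r1c2=3.

Answer: 8 3 7 5 4 9 6 2 1 / 4 1 2 6 3 7 5 8 9 / 6 9 5 1 8 2 4 7 3 / 3 4 1 7 6 5 8 9 2 / 5 6 9 2 1 8 3 4 7 / 2 7 8 4 9 3 1 5 6 / 9 5 4 3 2 1 7 6 8 / 1 8 6 9 7 4 2 3 5 / 7 2 3 8 5 6 9 1 4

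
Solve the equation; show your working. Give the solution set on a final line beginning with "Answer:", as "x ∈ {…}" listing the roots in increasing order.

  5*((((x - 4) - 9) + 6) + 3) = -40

Step 1. [5*((((x - 4) - 9) + 6) + 3) = -40] divide by the outer 5. So div: (((x - 4) - 9) + 6) + 3 = -8.
Step 2. [(((x - 4) - 9) + 6) + 3 = -8] peel the +3: subtract 3 from each side, so sub: ((x - 4) - 9) + 6 = -11.
Step 3. [((x - 4) - 9) + 6 = -11] 6 comes off first (subtract 6). So sub: (x - 4) - 9 = -17.
Step 4. [(x - 4) - 9 = -17] -9 is outermost — add 9 both sides. So sub: x - 4 = -8.
Step 5. [x - 4 = -8] add 4: x sits inside (… - 4) ⇒ sub: x = -4.

Answer: x ∈ {-4}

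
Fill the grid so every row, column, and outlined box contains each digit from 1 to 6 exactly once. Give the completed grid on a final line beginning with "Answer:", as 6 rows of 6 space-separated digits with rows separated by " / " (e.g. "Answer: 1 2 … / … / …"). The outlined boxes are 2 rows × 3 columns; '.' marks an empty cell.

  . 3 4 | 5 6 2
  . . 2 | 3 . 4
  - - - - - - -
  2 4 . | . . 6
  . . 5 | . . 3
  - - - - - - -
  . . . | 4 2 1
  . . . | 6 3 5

Step 1. [r3c4∈{1}] r3c4's peers cover all but 1 ⇒ r3c4=1.
Step 2. [r1c1∈{1}] r1c1 has the single candidate 1, so r1c1=1.
Step 3. [r4c1∈{6}] r4c1 is down to just 6. So r4c1=6.
Step 4. [r2c1∈{5}] nothing but 5 survives at r2c1 ⇒ r2c1=5.
Step 5. [r5c3∈{3,6}] 6 has one home in col 3: r5c3 ⇒ r5c3=6.
Step 6. [r4c2∈{1}] nothing but 1 survives at r4c2, so r4c2=1.
Step 7. [r4c4∈{2}] nothing but 2 survives at r4c4, so r4c4=2.
Step 8. [r3c3∈{3}] r3c3 is down to just 3. So r3c3=3.
Step 9. [r2c5∈{1}] r2c5 is down to just 1 ⇒ r2c5=1.
Step 10. [r6c1∈{4}] r6c1 is down to just 4 ⇒ r6c1=4.
Step 11. [r5c1∈{3}] r5c1's peers cover all but 3. So r5c1=3.
Step 12. [r3c5∈{5}] only 5 remains possible at r3c5 ⇒ r3c5=5.
Step 13. [r2c2∈{6}] only 6 remains possible at r2c2, so r2c2=6.
Step 14. [r5c2∈{5}] nothing but 5 survives at r5c2, so r5c2=5.
Step 15. [r4c5∈{4}] r4c5 is down to just 4 ⇒ r4c5=4.
Step 16. [r6c3∈{1}] nothing but 1 survives at r6c3, so r6c3=1.
Step 17. [r6c2∈{2}] r6c2 has the single candidate 2. So r6c2=2.

Answer: 1 3 4 5 6 2 / 5 6 2 3 1 4 / 2 4 3 1 5 6 / 6 1 5 2 4 3 / 3 5 6 4 2 1 / 4 2 1 6 3 5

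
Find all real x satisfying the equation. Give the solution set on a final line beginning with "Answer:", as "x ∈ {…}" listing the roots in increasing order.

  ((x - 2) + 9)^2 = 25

Step 1. [((x - 2) + 9)^2 = 25] √ both sides: 25 ≥ 0 gives two branches, so sqrt: (x - 2) + 9 = 5 or -5.
Step 2. [(x - 2) + 9 = 5 or -5] the outer +9 inverts by subtracting 9, so sub: x - 2 = -4 or -14.
Step 3. [x - 2 = -4 or -14] -2 is outermost — add 2 both sides. So sub: x = -2 or -12.

Answer: x ∈ {-12, -2}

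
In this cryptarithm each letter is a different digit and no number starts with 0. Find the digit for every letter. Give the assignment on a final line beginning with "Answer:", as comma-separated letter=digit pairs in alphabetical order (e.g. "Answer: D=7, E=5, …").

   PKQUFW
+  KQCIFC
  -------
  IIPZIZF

Step 1. [col 1: W + C ≡ F (mod 10)] column 1 (W + C ≡ F (mod 10), carry-in 0) doesn't pin W yet; pick W=3 and continue, so W=3.
Step 2. [I] the sum has 7 digits but both addends have 6; that extra leading digit I is the final carry, namely 1 ⇒ I=1.
Step 3. [col 1: W + C ≡ F (mod 10)] C=2 is one option consistent with column 1 (W + C ≡ F (mod 10), carry-in 0) — take it, so C=2.
Step 4. [col 1: W + C ≡ F (mod 10)] in column 1 we have W+C≡F with carry-in 0; given W=3, C=2 and digits 1,2,3 already taken and all letters distinct, that pins F to 5 ⇒ F=5.
Step 5. [col 2: F + F ≡ Z (mod 10)] column 2: given F=5, carry-in 0, and digits 1,2,3,5 already taken and all letters distinct, F+F≡Z (mod 10) forces Z=0, so Z=0.
Step 6. [col 3: U + I ≡ I (mod 10)] column 3 reads U+I+carry(1)=I with I=1; with digits 0,1,2,3,5 already taken and all letters distinct, the only value for U is 9. So U=9.
Step 7. [col 4: Q + C ≡ Z (mod 10)] from column 4 (C=2, Z=0, carry-in 1, digits 0,1,2,3,5,9 already taken and all letters distinct): Q must equal 7. So Q=7.
Step 8. [col 5: K + Q ≡ P (mod 10)] several values work for K in column 5 (K + Q ≡ P (mod 10), carry-in 1); try K=6. So K=6.
Step 9. [col 5: K + Q ≡ P (mod 10)] in column 5 we have K+Q≡P with carry-in 1; given K=6, Q=7 and digits 0,1,2,3,5,6,7,9 already taken and all letters distinct, that pins P to 4. So P=4.

Answer: C=2, F=5, I=1, K=6, P=4, Q=7, U=9, W=3, Z=0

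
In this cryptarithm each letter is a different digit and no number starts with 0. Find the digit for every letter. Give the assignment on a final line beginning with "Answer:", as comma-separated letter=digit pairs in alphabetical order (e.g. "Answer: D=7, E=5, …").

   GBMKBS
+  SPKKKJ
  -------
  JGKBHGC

Step 1. [col 1: S + J ≡ C (mod 10)] column 1 (S + J ≡ C (mod 10), carry-in 0) doesn't pin J yet; pick J=1 and continue, so J=1.
Step 2. [col 1: S + J ≡ C (mod 10)] several values work for S in column 1 (S + J ≡ C (mod 10), carry-in 0); try S=9 ⇒ S=9.
Step 3. [col 1: S + J ≡ C (mod 10)] in column 1 we have S+J≡C with carry-in 0; given S=9, J=1 and digits 1,9 already taken and all letters distinct, that pins C to 0. So C=0.
Step 4. [col 2: B + K ≡ G (mod 10)] several values work for B in column 2 (B + K ≡ G (mod 10), carry-in 1); try B=5 ⇒ B=5.
Step 5. [col 2: B + K ≡ G (mod 10)] no forcing yet in column 2 (carry-in 1); G=8 is free and consistent — try it ⇒ G=8.
Step 6. [col 2: B + K ≡ G (mod 10)] in column 2 we have B+K≡G with carry-in 1; given B=5, G=8 and digits 0,1,5,8,9 already taken and all letters distinct, that pins K to 2, so K=2.
Step 7. [col 3: K + K ≡ H (mod 10)] column 3: given K=2, carry-in 0, and digits 0,1,2,5,8,9 already taken and all letters distinct, K+K≡H (mod 10) forces H=4, so H=4.
Step 8. [col 4: M + K ≡ B (mod 10)] column 4 reads M+K+carry(0)=B with K=2, B=5; with digits 0,1,2,4,5,8,9 already taken and all letters distinct, the only value for M is 3 ⇒ M=3.
Step 9. [col 5: B + P ≡ K (mod 10)] column 5 reads B+P+carry(0)=K with B=5, K=2; with digits 0,1,2,3,4,5,8,9 already taken and all letters distinct, the only value for P is 7, so P=7.

Answer: B=5, C=0, G=8, H=4, J=1, K=2, M=3, P=7, S=9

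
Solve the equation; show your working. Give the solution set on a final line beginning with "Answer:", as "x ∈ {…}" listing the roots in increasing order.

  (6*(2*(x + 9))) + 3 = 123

Step 1. [(6*(2*(x + 9))) + 3 = 123] subtract 3: x sits inside (… + 3), so sub: 6*(2*(x + 9)) = 120.
Step 2. [6*(2*(x + 9)) = 120] 6·(inner) — divide through by 6 ⇒ div: 2*(x + 9) = 20.
Step 3. [2*(x + 9) = 20] 2·(inner) — divide through by 2. So div: x + 9 = 10.
Step 4. [x + 9 = 10] the outer +9 inverts by subtracting 9, so sub: x = 1.

Answer: x ∈ {1}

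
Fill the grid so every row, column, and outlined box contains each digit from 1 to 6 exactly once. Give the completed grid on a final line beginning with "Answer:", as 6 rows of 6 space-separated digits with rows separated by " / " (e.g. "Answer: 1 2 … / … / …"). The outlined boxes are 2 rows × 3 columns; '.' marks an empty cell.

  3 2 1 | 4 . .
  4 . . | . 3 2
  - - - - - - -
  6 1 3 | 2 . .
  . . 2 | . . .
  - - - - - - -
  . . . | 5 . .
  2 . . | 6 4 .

Step 1. [r6c6∈{1,3}] 1 has one home in row 6: r6c6. So r6c6=1.
Step 2. [r3c5∈{5}] only 5 remains possible at r3c5. So r3c5=5.
Step 3. [r4c2∈{4,5}] in box 3, 4 fits only at r4c2. So r4c2=4.
Step 4. [r5c6∈{3}] r5c6's peers cover all but 3. So r5c6=3.
Step 5. [r1c5∈{6}] r1c5's peers cover all but 6. So r1c5=6.
Step 6. [r5c2∈{6}] r5c2 has the single candidate 6, so r5c2=6.
Step 7. [r2c2∈{5}] r2c2 is down to just 5. So r2c2=5.
Step 8. [r2c4∈{1}] r2c4's peers cover all but 1 ⇒ r2c4=1.
Step 9. [r2c3∈{6}] r2c3 is down to just 6, so r2c3=6.
Step 10. [r4c6∈{6}] nothing but 6 survives at r4c6, so r4c6=6.
Step 11. [r5c1∈{1}] only 1 remains possible at r5c1. So r5c1=1.
Step 12. [r1c6∈{5}] r1c6 is down to just 5, so r1c6=5.
Step 13. [r5c3∈{4}] r5c3's peers cover all but 4, so r5c3=4.
Step 14. [r6c2∈{3}] nothing but 3 survives at r6c2, so r6c2=3.
Step 15. [r4c4∈{3}] only 3 remains possible at r4c4 ⇒ r4c4=3.
Step 16. [r5c5∈{2}] only 2 remains possible at r5c5, so r5c5=2.
Step 17. [r4c5∈{1}] only 1 remains possible at r4c5 ⇒ r4c5=1.
Step 18. [r4c1∈{5}] r4c1 is down to just 5. So r4c1=5.
Step 19. [r6c3∈{5}] r6c3's peers cover all but 5. So r6c3=5.
Step 20. [r3c6∈{4}] only 4 remains possible at r3c6 ⇒ r3c6=4.

Answer: 3 2 1 4 6 5 / 4 5 6 1 3 2 / 6 1 3 2 5 4 / 5 4 2 3 1 6 / 1 6 4 5 2 3 / 2 3 5 6 4 1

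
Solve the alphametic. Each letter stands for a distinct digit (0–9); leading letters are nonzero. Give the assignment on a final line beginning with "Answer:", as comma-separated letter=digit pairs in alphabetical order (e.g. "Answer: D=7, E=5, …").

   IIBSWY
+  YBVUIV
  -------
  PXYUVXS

Step 1. [col 1: Y + V ≡ S (mod 10)] column 1 (Y + V ≡ S (mod 10), carry-in 0) doesn't pin V yet; pick V=7 and continue ⇒ V=7.
Step 2. [col 1: Y + V ≡ S (mod 10)] Y=9 is one option consistent with column 1 (Y + V ≡ S (mod 10), carry-in 0) — take it. So Y=9.
Step 3. [P] adding two 6-digit numbers gives at most 6+1 digits, and here it does — P is that final carry and must be 1, so P=1.
Step 4. [col 1: Y + V ≡ S (mod 10)] column 1 reads Y+V+carry(0)=S with Y=9, V=7; with digits 1,7,9 already taken and all letters distinct, the only value for S is 6. So S=6.
Step 5. [col 2: W + I ≡ X (mod 10)] several values work for X in column 2 (W + I ≡ X (mod 10), carry-in 1); try X=4 ⇒ X=4.
Step 6. [col 2: W + I ≡ X (mod 10)] column 2 (W + I ≡ X (mod 10), carry-in 1) doesn't pin I yet; pick I=5 and continue, so I=5.
Step 7. [col 2: W + I ≡ X (mod 10)] from column 2 (I=5, X=4, carry-in 1, digits 1,4,5,6,7,9 already taken and all letters distinct): W must equal 8. So W=8.
Step 8. [col 3: S + U ≡ V (mod 10)] from column 3 (S=6, V=7, carry-in 1, digits 1,4,5,6,7,8,9 already taken and all letters distinct): U must equal 0, so U=0.
Step 9. [col 4: B + V ≡ U (mod 10)] in column 4 we have B+V≡U with carry-in 0; given V=7, U=0 and digits 0,1,4,5,6,7,8,9 already taken and all letters distinct, that pins B to 3 ⇒ B=3.

Answer: B=3, I=5, P=1, S=6, U=0, V=7, W=8, X=4, Y=9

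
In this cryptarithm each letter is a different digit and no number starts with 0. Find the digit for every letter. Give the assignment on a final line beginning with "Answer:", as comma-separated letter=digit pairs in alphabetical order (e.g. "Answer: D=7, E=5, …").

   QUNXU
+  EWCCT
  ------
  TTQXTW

Step 1. [col 1: U + T ≡ W (mod 10)] T=1 is one option consistent with column 1 (U + T ≡ W (mod 10), carry-in 0) — take it ⇒ T=1.
Step 2. [col 1: U + T ≡ W (mod 10)] U=8 is one option consistent with column 1 (U + T ≡ W (mod 10), carry-in 0) — take it. So U=8.
Step 3. [col 1: U + T ≡ W (mod 10)] column 1: given U=8, T=1, carry-in 0, and digits 1,8 already taken and all letters distinct, U+T≡W (mod 10) forces W=9 ⇒ W=9.
Step 4. [col 2: X + C ≡ T (mod 10)] column 2 (X + C ≡ T (mod 10), carry-in 0) doesn't pin X yet; pick X=6 and continue. So X=6.
Step 5. [col 2: X + C ≡ T (mod 10)] column 2 reads X+C+carry(0)=T with X=6, T=1; with digits 1,6,8,9 already taken and all letters distinct, the only value for C is 5. So C=5.
Step 6. [col 3: N + C ≡ X (mod 10)] column 3 reads N+C+carry(1)=X with C=5, X=6; with digits 1,5,6,8,9 already taken and all letters distinct, the only value for N is 0, so N=0.
Step 7. [col 4: U + W ≡ Q (mod 10)] column 4: given U=8, W=9, carry-in 0, and digits 0,1,5,6,8,9 already taken and all letters distinct, U+W≡Q (mod 10) forces Q=7 ⇒ Q=7.
Step 8. [col 5: Q + E ≡ T (mod 10)] from column 5 (Q=7, T=1, carry-in 1, digits 0,1,5,6,7,8,9 already taken and all letters distinct): E must equal 3 ⇒ E=3.

Answer: C=5, E=3, N=0, Q=7, T=1, U=8, W=9, X=6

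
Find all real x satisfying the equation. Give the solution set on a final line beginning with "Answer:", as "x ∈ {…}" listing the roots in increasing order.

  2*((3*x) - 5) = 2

Step 1. [2*((3*x) - 5) = 2] divide by the outer 2, so div: (3*x) - 5 = 1.
Step 2. [(3*x) - 5 = 1] add 5: x sits inside (… - 5) ⇒ sub: 3*x = 6.
Step 3. [3*x = 6] 3 out front; divide by 3, so div: x = 2.

Answer: x ∈ {2}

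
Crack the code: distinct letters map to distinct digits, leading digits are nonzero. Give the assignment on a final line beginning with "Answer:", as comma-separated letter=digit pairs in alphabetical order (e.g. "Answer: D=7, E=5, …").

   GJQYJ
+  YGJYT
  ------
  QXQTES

Step 1. [Q] Q is the leading digit of a 6-digit sum of two 5-digit numbers; the final carry is exactly 1. So Q=1.
Step 2. [col 1: J + T ≡ S (mod 10)] column 1 (J + T ≡ S (mod 10), carry-in 0) doesn't pin T yet; pick T=7 and continue, so T=7.
Step 3. [col 1: J + T ≡ S (mod 10)] no forcing yet in column 1 (carry-in 0); J=6 is free and consistent — try it ⇒ J=6.
Step 4. [col 1: J + T ≡ S (mod 10)] from column 1 (J=6, T=7, carry-in 0, digits 1,6,7 already taken and all letters distinct): S must equal 3, so S=3.
Step 5. [col 2: Y + Y ≡ E (mod 10)] column 2 (Y + Y ≡ E (mod 10), carry-in 1) doesn't pin E yet; pick E=9 and continue ⇒ E=9.
Step 6. [col 2: Y + Y ≡ E (mod 10)] from column 2 (E=9, carry-in 1, digits 1,3,6,7,9 already taken and all letters distinct): Y must equal 4, so Y=4.
Step 7. [col 4: J + G ≡ Q (mod 10)] in column 4 we have J+G≡Q with carry-in 0; given J=6, Q=1 and digits 1,3,4,6,7,9 already taken and all letters distinct, that pins G to 5. So G=5.
Step 8. [col 5: G + Y ≡ X (mod 10)] from column 5 (G=5, Y=4, carry-in 1, digits 1,3,4,5,6,7,9 already taken and all letters distinct): X must equal 0 ⇒ X=0.

Answer: E=9, G=5, J=6, Q=1, S=3, T=7, X=0, Y=4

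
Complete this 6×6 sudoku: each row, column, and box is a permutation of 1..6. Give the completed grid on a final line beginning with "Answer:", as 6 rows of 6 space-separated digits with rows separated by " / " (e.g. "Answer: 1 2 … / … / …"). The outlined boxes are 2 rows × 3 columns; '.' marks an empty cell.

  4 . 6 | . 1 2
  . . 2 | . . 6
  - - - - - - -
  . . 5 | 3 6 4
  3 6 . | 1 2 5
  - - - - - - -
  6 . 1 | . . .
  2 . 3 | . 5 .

Step 1. [r2c1∈{1,5}] col 1 places 5 nowhere but r2c1, so r2c1=5.
Step 2. [r2c4∈{4}] nothing but 4 survives at r2c4. So r2c4=4.
Step 3. [r2c2∈{1,3}] 1 has one home in row 2: r2c2 ⇒ r2c2=1.
Step 4. [r5c5∈{3,4}] in col 5, 4 fits only at r5c5 ⇒ r5c5=4.
Step 5. [r3c1∈{1}] r3c1 has the single candidate 1, so r3c1=1.
Step 6. [r6c6∈{1}] nothing but 1 survives at r6c6. So r6c6=1.
Step 7. [r6c2∈{4}] only 4 remains possible at r6c2 ⇒ r6c2=4.
Step 8. [r5c2∈{5}] nothing but 5 survives at r5c2, so r5c2=5.
Step 9. [r1c4∈{5}] r1c4's peers cover all but 5. So r1c4=5.
Step 10. [r5c4∈{2}] r5c4 has the single candidate 2, so r5c4=2.
Step 11. [r1c2∈{3}] only 3 remains possible at r1c2, so r1c2=3.
Step 12. [r3c2∈{2}] r3c2 has the single candidate 2 ⇒ r3c2=2.
Step 13. [r5c6∈{3}] r5c6 is down to just 3. So r5c6=3.
Step 14. [r4c3∈{4}] r4c3's peers cover all but 4 ⇒ r4c3=4.
Step 15. [r2c5∈{3}] r2c5's peers cover all but 3. So r2c5=3.
Step 16. [r6c4∈{6}] r6c4 has the single candidate 6 ⇒ r6c4=6.

Answer: 4 3 6 5 1 2 / 5 1 2 4 3 6 / 1 2 5 3 6 4 / 3 6 4 1 2 5 / 6 5 1 2 4 3 / 2 4 3 6 5 1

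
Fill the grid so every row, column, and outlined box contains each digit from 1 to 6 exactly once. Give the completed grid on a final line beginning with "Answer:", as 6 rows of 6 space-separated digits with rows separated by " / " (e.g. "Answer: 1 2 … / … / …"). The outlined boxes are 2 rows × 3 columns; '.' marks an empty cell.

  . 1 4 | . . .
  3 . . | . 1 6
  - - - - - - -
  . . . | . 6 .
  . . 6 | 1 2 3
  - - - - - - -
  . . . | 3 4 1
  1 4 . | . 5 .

Step 1. [r4c2∈{5}] r4c2 has the single candidate 5. So r4c2=5.
Step 2. [r2c2∈{2}] nothing but 2 survives at r2c2. So r2c2=2.
Step 3. [r2c3∈{5}] only 5 remains possible at r2c3 ⇒ r2c3=5.
Step 4. [r5c3∈{2}] r5c3's peers cover all but 2 ⇒ r5c3=2.
Step 5. [r3c6∈{4,5}] col 6 places 4 nowhere but r3c6 ⇒ r3c6=4.
Step 6. [r6c6∈{2}] r6c6's peers cover all but 2 ⇒ r6c6=2.
Step 7. [r6c3∈{3}] only 3 remains possible at r6c3 ⇒ r6c3=3.
Step 8. [r3c4∈{5}] r3c4's peers cover all but 5 ⇒ r3c4=5.
Step 9. [r1c1∈{6}] r1c1 is down to just 6 ⇒ r1c1=6.
Step 10. [r5c1∈{5}] r5c1 is down to just 5 ⇒ r5c1=5.
Step 11. [r3c3∈{1}] nothing but 1 survives at r3c3. So r3c3=1.
Step 12. [r6c4∈{6}] r6c4's peers cover all but 6, so r6c4=6.
Step 13. [r1c4∈{2}] r1c4 is down to just 2. So r1c4=2.
Step 14. [r4c1∈{4}] r4c1 has the single candidate 4 ⇒ r4c1=4.
Step 15. [r3c1∈{2}] r3c1's peers cover all but 2, so r3c1=2.
Step 16. [r2c4∈{4}] nothing but 4 survives at r2c4. So r2c4=4.
Step 17. [r5c2∈{6}] only 6 remains possible at r5c2. So r5c2=6.
Step 18. [r1c5∈{3}] r1c5's peers cover all but 3 ⇒ r1c5=3.
Step 19. [r3c2∈{3}] nothing but 3 survives at r3c2. So r3c2=3.
Step 20. [r1c6∈{5}] nothing but 5 survives at r1c6. So r1c6=5.

Answer: 6 1 4 2 3 5 / 3 2 5 4 1 6 / 2 3 1 5 6 4 / 4 5 6 1 2 3 / 5 6 2 3 4 1 / 1 4 3 6 5 2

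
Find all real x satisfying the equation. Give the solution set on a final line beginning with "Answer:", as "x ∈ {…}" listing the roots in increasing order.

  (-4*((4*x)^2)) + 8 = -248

Step 1. [(-4*((4*x)^2)) + 8 = -248] subtract 8: x sits inside (… + 8), so sub: -4*((4*x)^2) = -256.
Step 2. [-4*((4*x)^2) = -256] leading coefficient -4: divide by -4. So div: (4*x)^2 = 64.
Step 3. [(4*x)^2 = 64] 64 ≥ 0, LHS is (·)² — take ±√. So sqrt: 4*x = 8 or -8.
Step 4. [4*x = 8 or -8] LHS = 4·(…); ÷4 both sides ⇒ div: x = 2 or -2.

Answer: x ∈ {-2, 2}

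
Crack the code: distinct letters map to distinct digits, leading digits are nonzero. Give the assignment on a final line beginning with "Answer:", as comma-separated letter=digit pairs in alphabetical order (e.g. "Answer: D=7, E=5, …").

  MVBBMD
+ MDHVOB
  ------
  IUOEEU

Step 1. [col 1: D + B ≡ U (mod 10)] U=1 is one option consistent with column 1 (D + B ≡ U (mod 10), carry-in 0) — take it ⇒ U=1.
Step 2. [col 1: D + B ≡ U (mod 10)] several values work for B in column 1 (D + B ≡ U (mod 10), carry-in 0); try B=3, so B=3.
Step 3. [col 1: D + B ≡ U (mod 10)] from column 1 (B=3, U=1, carry-in 0, digits 1,3 already taken and all letters distinct): D must equal 8. So D=8.
Step 4. [col 2: M + O ≡ E (mod 10)] column 2 (M + O ≡ E (mod 10), carry-in 1) doesn't pin E yet; pick E=5 and continue. So E=5.
Step 5. [col 2: M + O ≡ E (mod 10)] no forcing yet in column 2 (carry-in 1); M=4 is free and consistent — try it ⇒ M=4.
Step 6. [col 2: M + O ≡ E (mod 10)] from column 2 (M=4, E=5, carry-in 1, digits 1,3,4,5,8 already taken and all letters distinct): O must equal 0, so O=0.
Step 7. [col 3: B + V ≡ E (mod 10)] column 3: given B=3, E=5, carry-in 0, and digits 0,1,3,4,5,8 already taken and all letters distinct, B+V≡E (mod 10) forces V=2 ⇒ V=2.
Step 8. [col 4: B + H ≡ O (mod 10)] column 4 reads B+H+carry(0)=O with B=3, O=0; with digits 0,1,2,3,4,5,8 already taken and all letters distinct, the only value for H is 7, so H=7.
Step 9. [col 6: M + M ≡ I (mod 10)] column 6: given M=4, carry-in 1, and digits 0,1,2,3,4,5,7,8 already taken and all letters distinct, M+M≡I (mod 10) forces I=9, so I=9.

Answer: B=3, D=8, E=5, H=7, I=9, M=4, O=0, U=1, V=2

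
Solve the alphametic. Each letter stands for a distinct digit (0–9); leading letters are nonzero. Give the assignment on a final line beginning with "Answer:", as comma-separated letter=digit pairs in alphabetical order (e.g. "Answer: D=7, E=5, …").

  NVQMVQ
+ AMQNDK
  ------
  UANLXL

Step 1. [col 1: Q + K ≡ L (mod 10)] no forcing yet in column 1 (carry-in 0); Q=6 is free and consistent — try it, so Q=6.
Step 2. [col 1: Q + K ≡ L (mod 10)] K=9 is one option consistent with column 1 (Q + K ≡ L (mod 10), carry-in 0) — take it, so K=9.
Step 3. [col 1: Q + K ≡ L (mod 10)] in column 1 we have Q+K≡L with carry-in 0; given Q=6, K=9 and digits 6,9 already taken and all letters distinct, that pins L to 5 ⇒ L=5.
Step 4. [col 2: V + D ≡ X (mod 10)] column 2 (V + D ≡ X (mod 10), carry-in 1) doesn't pin X yet; pick X=8 and continue, so X=8.
Step 5. [col 2: V + D ≡ X (mod 10)] several values work for V in column 2 (V + D ≡ X (mod 10), carry-in 1); try V=7 ⇒ V=7.
Step 6. [col 2: V + D ≡ X (mod 10)] from column 2 (V=7, X=8, carry-in 1, digits 5,6,7,8,9 already taken and all letters distinct): D must equal 0 ⇒ D=0.
Step 7. [col 3: M + N ≡ L (mod 10)] N=2 is one option consistent with column 3 (M + N ≡ L (mod 10), carry-in 0) — take it, so N=2.
Step 8. [col 3: M + N ≡ L (mod 10)] column 3: given N=2, L=5, carry-in 0, and digits 0,2,5,6,7,8,9 already taken and all letters distinct, M+N≡L (mod 10) forces M=3, so M=3.
Step 9. [col 5: V + M ≡ A (mod 10)] column 5: given V=7, M=3, carry-in 1, and digits 0,2,3,5,6,7,8,9 already taken and all letters distinct, V+M≡A (mod 10) forces A=1. So A=1.
Step 10. [col 6: N + A ≡ U (mod 10)] column 6 reads N+A+carry(1)=U with N=2, A=1; with digits 0,1,2,3,5,6,7,8,9 already taken and all letters distinct, the only value for U is 4 ⇒ U=4.

Answer: A=1, D=0, K=9, L=5, M=3, N=2, Q=6, U=4, V=7, X=8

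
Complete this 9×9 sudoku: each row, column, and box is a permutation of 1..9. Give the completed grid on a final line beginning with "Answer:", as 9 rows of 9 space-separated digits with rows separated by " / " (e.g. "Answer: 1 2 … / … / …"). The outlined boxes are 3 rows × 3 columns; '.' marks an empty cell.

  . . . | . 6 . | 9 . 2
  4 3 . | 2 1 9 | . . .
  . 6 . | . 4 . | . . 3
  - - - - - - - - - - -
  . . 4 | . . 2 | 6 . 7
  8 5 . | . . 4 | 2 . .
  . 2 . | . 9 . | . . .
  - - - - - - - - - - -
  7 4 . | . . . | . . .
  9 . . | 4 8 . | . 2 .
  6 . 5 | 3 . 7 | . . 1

Step 1. [r1c2∈{1,7,8}] across col 2, 7 lands solely at r1c2. So r1c2=7.
Step 2. [r2c3∈{8}] r2c3's peers cover all but 8, so r2c3=8.
Step 3. [r1c3∈{1}] nothing but 1 survives at r1c3 ⇒ r1c3=1.
Step 4. [r3c4∈{5,7,8}] across box 2, 7 lands solely at r3c4 ⇒ r3c4=7.
Step 5. [r9c8∈{4,8,9}] 9 has one home in row 9: r9c8, so r9c8=9.
Step 6. [r1c1∈{5}] r1c1 is down to just 5, so r1c1=5.
Step 7. [r3c6∈{5,8}] 5 has one home in box 2: r3c6, so r3c6=5.
Step 8. [r8c3∈{3}] only 3 remains possible at r8c3 ⇒ r8c3=3.
Step 9. [r1c4∈{8}] only 8 remains possible at r1c4, so r1c4=8.
Step 10. [r4c8∈{1,3,5,8}] in row 4, 8 fits only at r4c8. So r4c8=8.
Step 11. [r7c9∈{5,6,8}] 8 has one home in col 9: r7c9 ⇒ r7c9=8.
Step 12. [r3c8∈{1}] only 1 remains possible at r3c8, so r3c8=1.
Step 13. [r6c7∈{1,3,4,5}] in col 7, 1 fits only at r6c7, so r6c7=1.
Step 14. [r7c4∈{1,5,6,9}] r7c4 is the only open cell in row 7 admitting 9 ⇒ r7c4=9.
Step 15. [r7c5∈{2,5}] in box 8, 5 fits only at r7c5 ⇒ r7c5=5.
Step 16. [r4c5∈{3}] only 3 remains possible at r4c5. So r4c5=3.
Step 17. [r2c8∈{5,6,7}] col 8 places 7 nowhere but r2c8 ⇒ r2c8=7.
Step 18. [r6c8∈{3,4,5}] 5 has one home in col 8: r6c8. So r6c8=5.
Step 19. [r6c4∈{6}] r6c4's peers cover all but 6. So r6c4=6.
Step 20. [r7c8∈{3,6}] in col 8, 6 fits only at r7c8 ⇒ r7c8=6.
Step 21. [r8c2∈{1}] r8c2 has the single candidate 1 ⇒ r8c2=1.
Step 22. [r2c7∈{5}] only 5 remains possible at r2c7 ⇒ r2c7=5.
Step 23. [r3c3∈{2,9}] in row 3, 9 fits only at r3c3. So r3c3=9.
Step 24. [r6c3∈{7}] nothing but 7 survives at r6c3, so r6c3=7.
Step 25. [r4c4∈{1,5}] 5 has one home in row 4: r4c4 ⇒ r4c4=5.
Step 26. [r6c9∈{4}] r6c9's peers cover all but 4 ⇒ r6c9=4.
Step 27. [r7c7∈{3}] nothing but 3 survives at r7c7 ⇒ r7c7=3.
Step 28. [r3c1∈{2}] r3c1 is down to just 2. So r3c1=2.
Step 29. [r1c8∈{4}] r1c8 is down to just 4 ⇒ r1c8=4.
Step 30. [r6c6∈{8}] r6c6 has the single candidate 8 ⇒ r6c6=8.
Step 31. [r8c9∈{5}] r8c9's peers cover all but 5, so r8c9=5.
Step 32. [r8c7∈{7}] r8c7 has the single candidate 7. So r8c7=7.
Step 33. [r5c4∈{1}] r5c4 has the single candidate 1. So r5c4=1.
Step 34. [r9c5∈{2}] r9c5 has the single candidate 2 ⇒ r9c5=2.
Step 35. [r5c9∈{9}] r5c9 is down to just 9, so r5c9=9.
Step 36. [r5c8∈{3}] only 3 remains possible at r5c8 ⇒ r5c8=3.
Step 37. [r7c6∈{1}] r7c6's peers cover all but 1. So r7c6=1.
Step 38. [r7c3∈{2}] r7c3 is down to just 2, so r7c3=2.
Step 39. [r1c6∈{3}] r1c6's peers cover all but 3. So r1c6=3.
Step 40. [r8c6∈{6}] r8c6's peers cover all but 6. So r8c6=6.
Step 41. [r9c2∈{8}] nothing but 8 survives at r9c2. So r9c2=8.
Step 42. [r9c7∈{4}] r9c7's peers cover all but 4 ⇒ r9c7=4.
Step 43. [r4c1∈{1}] r4c1's peers cover all but 1. So r4c1=1.
Step 44. [r2c9∈{6}] nothing but 6 survives at r2c9 ⇒ r2c9=6.
Step 45. [r5c5∈{7}] nothing but 7 survives at r5c5 ⇒ r5c5=7.
Step 46. [r3c7∈{8}] r3c7's peers cover all but 8, so r3c7=8.
Step 47. [r6c1∈{3}] r6c1 is down to just 3, so r6c1=3.
Step 48. [r4c2∈{9}] nothing but 9 survives at r4c2. So r4c2=9.
Step 49. [r5c3∈{6}] only 6 remains possible at r5c3, so r5c3=6.

Answer: 5 7 1 8 6 3 9 4 2 / 4 3 8 2 1 9 5 7 6 / 2 6 9 7 4 5 8 1 3 / 1 9 4 5 3 2 6 8 7 / 8 5 6 1 7 4 2 3 9 / 3 2 7 6 9 8 1 5 4 / 7 4 2 9 5 1 3 6 8 / 9 1 3 4 8 6 7 2 5 / 6 8 5 3 2 7 4 9 1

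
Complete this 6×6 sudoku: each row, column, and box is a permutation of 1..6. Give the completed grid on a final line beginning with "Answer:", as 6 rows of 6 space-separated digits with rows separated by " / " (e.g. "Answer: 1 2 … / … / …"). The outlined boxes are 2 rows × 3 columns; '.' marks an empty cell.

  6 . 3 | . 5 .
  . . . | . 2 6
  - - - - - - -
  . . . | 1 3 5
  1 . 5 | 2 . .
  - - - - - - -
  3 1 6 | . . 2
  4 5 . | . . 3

Step 1. [r2c2∈{4}] only 4 remains possible at r2c2, so r2c2=4.
Step 2. [r4c5∈{4,6}] across box 4, 6 lands solely at r4c5. So r4c5=6.
Step 3. [r3c1∈{2}] nothing but 2 survives at r3c1 ⇒ r3c1=2.
Step 4. [r1c4∈{4}] only 4 remains possible at r1c4. So r1c4=4.
Step 5. [r2c1∈{5}] only 5 remains possible at r2c1. So r2c1=5.
Step 6. [r5c4∈{5}] nothing but 5 survives at r5c4 ⇒ r5c4=5.
Step 7. [r4c2∈{3}] r4c2 has the single candidate 3 ⇒ r4c2=3.
Step 8. [r3c3∈{4}] r3c3 is down to just 4. So r3c3=4.
Step 9. [r6c3∈{2}] r6c3 has the single candidate 2, so r6c3=2.
Step 10. [r6c5∈{1}] nothing but 1 survives at r6c5, so r6c5=1.
Step 11. [r5c5∈{4}] r5c5 is down to just 4. So r5c5=4.
Step 12. [r6c4∈{6}] r6c4 is down to just 6. So r6c4=6.
Step 13. [r2c4∈{3}] r2c4's peers cover all but 3, so r2c4=3.
Step 14. [r4c6∈{4}] r4c6 is down to just 4. So r4c6=4.
Step 15. [r1c6∈{1}] only 1 remains possible at r1c6, so r1c6=1.
Step 16. [r3c2∈{6}] nothing but 6 survives at r3c2. So r3c2=6.
Step 17. [r2c3∈{1}] only 1 remains possible at r2c3 ⇒ r2c3=1.
Step 18. [r1c2∈{2}] r1c2 is down to just 2 ⇒ r1c2=2.

Answer: 6 2 3 4 5 1 / 5 4 1 3 2 6 / 2 6 4 1 3 5 / 1 3 5 2 6 4 / 3 1 6 5 4 2 / 4 5 2 6 1 3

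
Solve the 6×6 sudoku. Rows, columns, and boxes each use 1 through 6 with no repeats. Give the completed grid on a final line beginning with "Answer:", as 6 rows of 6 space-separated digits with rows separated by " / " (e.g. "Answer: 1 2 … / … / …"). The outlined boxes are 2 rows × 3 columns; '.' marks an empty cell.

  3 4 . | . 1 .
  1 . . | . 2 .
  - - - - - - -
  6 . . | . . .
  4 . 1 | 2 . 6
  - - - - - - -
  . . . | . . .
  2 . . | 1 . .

Step 1. [r5c1∈{5}] r5c1 has the single candidate 5 ⇒ r5c1=5.
Step 2. [r1c6∈{5}] r1c6 is down to just 5 ⇒ r1c6=5.
Step 3. [r3c4∈{3,4,5}] r3c4 is the only open cell in col 4 admitting 5. So r3c4=5.
Step 4. [r4c5∈{3}] nothing but 3 survives at r4c5 ⇒ r4c5=3.
Step 5. [r1c4∈{6}] nothing but 6 survives at r1c4. So r1c4=6.
Step 6. [r3c5∈{4}] only 4 remains possible at r3c5. So r3c5=4.
Step 7. [r5c5∈{6}] r5c5 has the single candidate 6. So r5c5=6.
Step 8. [r3c2∈{2,3}] in col 2, 2 fits only at r3c2, so r3c2=2.
Step 9. [r3c3∈{3}] nothing but 3 survives at r3c3, so r3c3=3.
Step 10. [r5c3∈{4}] only 4 remains possible at r5c3 ⇒ r5c3=4.
Step 11. [r5c4∈{3}] nothing but 3 survives at r5c4 ⇒ r5c4=3.
Step 12. [r2c3∈{5,6}] 5 has one home in col 3: r2c3 ⇒ r2c3=5.
Step 13. [r2c2∈{6}] nothing but 6 survives at r2c2. So r2c2=6.
Step 14. [r6c6∈{4}] r6c6 is down to just 4. So r6c6=4.
Step 15. [r1c3∈{2}] r1c3 is down to just 2. So r1c3=2.
Step 16. [r5c6∈{2}] r5c6's peers cover all but 2. So r5c6=2.
Step 17. [r6c2∈{3}] nothing but 3 survives at r6c2 ⇒ r6c2=3.
Step 18. [r6c3∈{6}] r6c3 has the single candidate 6, so r6c3=6.
Step 19. [r4c2∈{5}] only 5 remains possible at r4c2, so r4c2=5.
Step 20. [r2c4∈{4}] nothing but 4 survives at r2c4 ⇒ r2c4=4.
Step 21. [r6c5∈{5}] nothing but 5 survives at r6c5 ⇒ r6c5=5.
Step 22. [r3c6∈{1}] r3c6's peers cover all but 1. So r3c6=1.
Step 23. [r5c2∈{1}] r5c2 has the single candidate 1. So r5c2=1.
Step 24. [r2c6∈{3}] r2c6's peers cover all but 3, so r2c6=3.

Answer: 3 4 2 6 1 5 / 1 6 5 4 2 3 / 6 2 3 5 4 1 / 4 5 1 2 3 6 / 5 1 4 3 6 2 / 2 3 6 1 5 4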